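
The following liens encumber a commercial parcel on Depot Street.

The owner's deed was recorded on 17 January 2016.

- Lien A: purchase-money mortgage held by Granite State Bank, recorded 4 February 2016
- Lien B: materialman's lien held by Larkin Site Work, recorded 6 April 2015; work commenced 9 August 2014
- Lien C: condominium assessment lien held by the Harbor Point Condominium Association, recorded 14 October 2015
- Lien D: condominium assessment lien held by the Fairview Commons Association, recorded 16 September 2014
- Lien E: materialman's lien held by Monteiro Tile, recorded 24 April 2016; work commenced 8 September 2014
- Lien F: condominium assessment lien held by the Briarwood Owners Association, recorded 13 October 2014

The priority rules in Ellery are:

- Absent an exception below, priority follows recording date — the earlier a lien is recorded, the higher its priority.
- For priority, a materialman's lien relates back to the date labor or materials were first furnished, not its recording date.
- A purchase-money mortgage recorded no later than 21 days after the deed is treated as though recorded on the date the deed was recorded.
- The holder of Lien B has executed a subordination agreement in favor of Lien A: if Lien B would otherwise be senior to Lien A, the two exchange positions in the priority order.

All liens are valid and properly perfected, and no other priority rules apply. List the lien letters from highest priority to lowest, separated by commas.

A, E, D, F, C, B

Effective dates: A's effective date is the deed date, 17 January 2016; B's effective date is 9 August 2014, when work began; E's effective date is 8 September 2014, when work began.
By effective date, earliest first: B (9 August 2014), E (8 September 2014), D (16 September 2014), F (13 October 2014), C (14 October 2015), A (17 January 2016).
B is senior to A before the subordination, so the two trade places.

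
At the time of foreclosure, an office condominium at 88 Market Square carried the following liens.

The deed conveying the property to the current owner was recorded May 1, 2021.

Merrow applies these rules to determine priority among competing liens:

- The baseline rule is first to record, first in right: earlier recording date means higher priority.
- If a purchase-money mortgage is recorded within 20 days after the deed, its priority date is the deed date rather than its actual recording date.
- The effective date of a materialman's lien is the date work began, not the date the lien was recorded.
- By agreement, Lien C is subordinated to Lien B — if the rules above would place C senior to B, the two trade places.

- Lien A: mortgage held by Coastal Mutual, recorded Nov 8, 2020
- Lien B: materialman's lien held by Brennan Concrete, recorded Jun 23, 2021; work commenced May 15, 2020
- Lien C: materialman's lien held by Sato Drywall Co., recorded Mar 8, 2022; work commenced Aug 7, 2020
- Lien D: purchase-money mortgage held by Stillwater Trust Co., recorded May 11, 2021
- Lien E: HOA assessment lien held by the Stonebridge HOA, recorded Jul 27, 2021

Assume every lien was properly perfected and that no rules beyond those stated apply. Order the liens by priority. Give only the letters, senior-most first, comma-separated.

B, C, A, D, E

First, effective dates: B's effective date is May 15, 2020, when work began; C relates back to Aug 7, 2020 (work commenced); D's effective date is the deed date, May 1, 2021.
Ordering by effective date: B (May 15, 2020), C (Aug 7, 2020), A (Nov 8, 2020), D (May 1, 2021), E (Jul 27, 2021).
C is already junior to B, so the subordination agreement changes nothing.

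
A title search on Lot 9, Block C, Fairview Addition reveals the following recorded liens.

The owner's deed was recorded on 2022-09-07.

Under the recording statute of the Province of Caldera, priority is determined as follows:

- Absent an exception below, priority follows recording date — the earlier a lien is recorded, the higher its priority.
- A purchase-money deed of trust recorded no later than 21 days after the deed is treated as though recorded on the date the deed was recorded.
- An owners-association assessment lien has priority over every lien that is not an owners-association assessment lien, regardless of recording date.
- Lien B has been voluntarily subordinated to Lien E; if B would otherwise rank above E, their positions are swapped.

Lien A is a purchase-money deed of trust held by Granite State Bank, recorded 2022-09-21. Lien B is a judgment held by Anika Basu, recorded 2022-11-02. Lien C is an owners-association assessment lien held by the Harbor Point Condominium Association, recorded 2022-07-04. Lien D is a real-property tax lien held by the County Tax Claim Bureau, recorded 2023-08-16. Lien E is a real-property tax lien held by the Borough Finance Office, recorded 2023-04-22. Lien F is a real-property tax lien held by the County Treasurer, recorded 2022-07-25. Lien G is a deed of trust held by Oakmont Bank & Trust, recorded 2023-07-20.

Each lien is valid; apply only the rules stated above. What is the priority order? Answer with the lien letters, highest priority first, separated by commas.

Effective dates after the stated exceptions: A was recorded within the 21-day window, so its effective date is the deed date 2022-09-07.
C is an owners-association assessment lien, so it outranks all other liens regardless of date.
Among the remaining liens, by effective date: F (2022-07-25), A (2022-09-07), B (2022-11-02), E (2023-04-22), G (2023-07-20), D (2023-08-16).
B is senior to E before the subordination, so the two trade places.

C, F, A, E, B, G, D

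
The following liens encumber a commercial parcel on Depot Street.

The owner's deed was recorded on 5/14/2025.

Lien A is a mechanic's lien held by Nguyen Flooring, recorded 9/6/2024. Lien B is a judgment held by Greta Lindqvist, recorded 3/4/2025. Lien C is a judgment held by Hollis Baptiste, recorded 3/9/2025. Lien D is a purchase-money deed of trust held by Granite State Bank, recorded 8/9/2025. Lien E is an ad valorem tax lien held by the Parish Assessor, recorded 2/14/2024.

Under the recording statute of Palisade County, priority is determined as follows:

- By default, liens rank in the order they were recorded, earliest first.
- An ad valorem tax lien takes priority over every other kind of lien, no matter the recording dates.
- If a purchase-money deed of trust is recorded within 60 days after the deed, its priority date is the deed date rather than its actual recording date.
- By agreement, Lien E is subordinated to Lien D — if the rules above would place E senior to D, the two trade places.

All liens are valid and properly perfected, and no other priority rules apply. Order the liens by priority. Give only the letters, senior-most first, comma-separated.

D, A, B, C, E

Adjusting effective dates: D missed the 60-day window (87 days after the deed), so its recording date stands.
E is an ad valorem tax lien and takes priority over every other lien.
Among the remaining liens, by effective date: A (9/6/2024), B (3/4/2025), C (3/9/2025), D (8/9/2025).
E is senior to D before the subordination, so the two trade places.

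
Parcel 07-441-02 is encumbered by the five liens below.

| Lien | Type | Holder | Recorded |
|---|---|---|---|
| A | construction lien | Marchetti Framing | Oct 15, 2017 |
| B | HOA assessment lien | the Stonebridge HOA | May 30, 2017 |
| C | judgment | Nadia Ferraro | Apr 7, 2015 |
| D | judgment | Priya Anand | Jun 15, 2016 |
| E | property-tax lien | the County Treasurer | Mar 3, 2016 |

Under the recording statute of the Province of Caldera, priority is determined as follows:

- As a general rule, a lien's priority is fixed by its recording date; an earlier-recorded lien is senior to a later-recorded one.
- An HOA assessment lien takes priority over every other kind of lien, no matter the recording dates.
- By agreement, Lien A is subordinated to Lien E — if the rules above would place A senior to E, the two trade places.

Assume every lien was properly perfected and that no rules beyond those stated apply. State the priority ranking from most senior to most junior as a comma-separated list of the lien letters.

B, as an HOA assessment lien, has superpriority and ranks first.
The other liens, earliest effective date first: C (Apr 7, 2015), E (Mar 3, 2016), D (Jun 15, 2016), A (Oct 15, 2017).
A is already junior to E, so the subordination agreement changes nothing.

B, C, E, D, A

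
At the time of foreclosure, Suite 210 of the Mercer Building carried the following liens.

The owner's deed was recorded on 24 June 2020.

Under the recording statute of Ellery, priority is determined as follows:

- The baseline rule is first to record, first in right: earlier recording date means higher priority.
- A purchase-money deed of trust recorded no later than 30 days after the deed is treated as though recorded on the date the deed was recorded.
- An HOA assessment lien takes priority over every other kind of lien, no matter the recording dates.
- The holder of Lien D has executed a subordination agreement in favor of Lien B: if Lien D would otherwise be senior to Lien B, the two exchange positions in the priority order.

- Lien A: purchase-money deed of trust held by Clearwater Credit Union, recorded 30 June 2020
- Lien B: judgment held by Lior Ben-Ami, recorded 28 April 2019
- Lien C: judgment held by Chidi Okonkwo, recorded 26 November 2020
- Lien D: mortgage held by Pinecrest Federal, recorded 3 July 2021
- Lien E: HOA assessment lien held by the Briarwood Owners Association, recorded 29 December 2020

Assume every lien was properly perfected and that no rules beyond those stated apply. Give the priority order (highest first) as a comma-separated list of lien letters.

E, B, A, C, D

Effective dates: A's effective date is the deed date, 24 June 2020.
E is an HOA assessment lien and takes priority over every other lien.
The other liens, earliest effective date first: B (28 April 2019), A (24 June 2020), C (26 November 2020), D (3 July 2021).
Since D is not senior to B, the subordination leaves the order unchanged.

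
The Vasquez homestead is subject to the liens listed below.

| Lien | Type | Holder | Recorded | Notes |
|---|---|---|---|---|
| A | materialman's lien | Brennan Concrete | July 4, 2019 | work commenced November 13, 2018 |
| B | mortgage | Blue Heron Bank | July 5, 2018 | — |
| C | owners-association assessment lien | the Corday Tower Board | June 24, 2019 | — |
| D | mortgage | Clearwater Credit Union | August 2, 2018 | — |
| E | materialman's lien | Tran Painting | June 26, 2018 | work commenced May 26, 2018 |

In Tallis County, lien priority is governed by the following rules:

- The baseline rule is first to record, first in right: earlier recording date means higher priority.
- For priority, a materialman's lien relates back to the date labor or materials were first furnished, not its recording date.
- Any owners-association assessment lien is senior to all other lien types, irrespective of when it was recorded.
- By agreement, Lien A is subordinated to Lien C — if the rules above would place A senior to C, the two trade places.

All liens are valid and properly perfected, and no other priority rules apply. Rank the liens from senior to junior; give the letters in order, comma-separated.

Adjusting effective dates: A is treated as recorded November 13, 2018, the work-commencement date; E relates back to May 26, 2018 (work commenced).
C, as an owners-association assessment lien, has superpriority and ranks first.
Among the remaining liens, by effective date: E (May 26, 2018), B (July 5, 2018), D (August 2, 2018), A (November 13, 2018).
A is already junior to C, so the subordination agreement changes nothing.

C, E, B, D, A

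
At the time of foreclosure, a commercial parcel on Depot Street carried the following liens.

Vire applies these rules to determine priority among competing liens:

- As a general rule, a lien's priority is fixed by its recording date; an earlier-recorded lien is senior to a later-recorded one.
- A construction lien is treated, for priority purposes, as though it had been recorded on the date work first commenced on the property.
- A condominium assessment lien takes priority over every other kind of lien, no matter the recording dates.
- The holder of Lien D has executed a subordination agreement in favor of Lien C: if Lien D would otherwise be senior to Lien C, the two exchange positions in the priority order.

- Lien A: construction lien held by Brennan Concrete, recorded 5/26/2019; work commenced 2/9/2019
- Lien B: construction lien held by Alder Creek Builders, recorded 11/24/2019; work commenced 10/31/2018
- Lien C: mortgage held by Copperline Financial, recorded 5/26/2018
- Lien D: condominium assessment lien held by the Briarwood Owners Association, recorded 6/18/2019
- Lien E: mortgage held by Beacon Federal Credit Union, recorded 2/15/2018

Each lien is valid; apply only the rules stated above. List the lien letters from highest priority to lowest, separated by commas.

Effective dates after the stated exceptions: A is treated as recorded 2/9/2019, the work-commencement date; B relates back to 10/31/2018 (work commenced).
As a condominium assessment lien, D is senior to every other lien.
Among the remaining liens, by effective date: E (2/15/2018), C (5/26/2018), B (10/31/2018), A (2/9/2019).
D is senior to C before the subordination, so the two trade places.

C, E, D, B, A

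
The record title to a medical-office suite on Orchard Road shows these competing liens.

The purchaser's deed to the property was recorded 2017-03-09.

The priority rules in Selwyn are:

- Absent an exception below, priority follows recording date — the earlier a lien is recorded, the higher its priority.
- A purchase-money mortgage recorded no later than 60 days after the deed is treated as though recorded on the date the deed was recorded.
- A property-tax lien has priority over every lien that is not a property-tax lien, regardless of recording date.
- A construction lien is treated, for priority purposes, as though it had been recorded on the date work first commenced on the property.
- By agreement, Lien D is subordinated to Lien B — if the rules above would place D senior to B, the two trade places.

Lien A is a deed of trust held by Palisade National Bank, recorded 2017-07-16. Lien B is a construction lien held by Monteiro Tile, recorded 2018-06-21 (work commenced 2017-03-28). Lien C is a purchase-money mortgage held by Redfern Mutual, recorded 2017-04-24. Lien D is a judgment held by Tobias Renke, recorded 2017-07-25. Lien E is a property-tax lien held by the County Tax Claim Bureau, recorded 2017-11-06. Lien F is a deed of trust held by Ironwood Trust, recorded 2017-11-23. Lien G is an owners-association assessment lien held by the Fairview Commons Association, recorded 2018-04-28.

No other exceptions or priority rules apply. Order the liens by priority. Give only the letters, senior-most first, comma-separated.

E, C, B, A, D, F, G

Effective dates after the stated exceptions: B is treated as recorded 2017-03-28, the work-commencement date; C relates back to the deed date 2017-03-09.
E is a property-tax lien and takes priority over every other lien.
Among the remaining liens, by effective date: C (2017-03-09), B (2017-03-28), A (2017-07-16), D (2017-07-25), F (2017-11-23), G (2018-04-28).
D already ranks below B; the subordination has no effect.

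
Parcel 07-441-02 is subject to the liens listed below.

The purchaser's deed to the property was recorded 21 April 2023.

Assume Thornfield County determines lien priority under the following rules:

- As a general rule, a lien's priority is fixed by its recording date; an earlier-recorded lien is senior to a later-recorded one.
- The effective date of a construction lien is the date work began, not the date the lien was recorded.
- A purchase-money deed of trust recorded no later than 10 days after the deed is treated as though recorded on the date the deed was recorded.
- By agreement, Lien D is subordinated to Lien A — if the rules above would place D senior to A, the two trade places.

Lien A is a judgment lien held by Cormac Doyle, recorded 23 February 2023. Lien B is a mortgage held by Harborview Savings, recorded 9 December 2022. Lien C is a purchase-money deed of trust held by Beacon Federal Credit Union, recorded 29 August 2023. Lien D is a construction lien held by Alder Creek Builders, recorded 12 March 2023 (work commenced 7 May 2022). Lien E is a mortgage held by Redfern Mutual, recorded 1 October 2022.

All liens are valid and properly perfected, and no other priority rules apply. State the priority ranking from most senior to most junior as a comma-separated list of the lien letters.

A, E, B, D, C

Effective dates: C was recorded 130 days after the deed — beyond 10 days — so no relation-back applies; D's effective date is 7 May 2022, when work began.
Sorted by effective date: D (7 May 2022), E (1 October 2022), B (9 December 2022), A (23 February 2023), C (29 August 2023).
Because D would otherwise rank above A, the subordination swaps them.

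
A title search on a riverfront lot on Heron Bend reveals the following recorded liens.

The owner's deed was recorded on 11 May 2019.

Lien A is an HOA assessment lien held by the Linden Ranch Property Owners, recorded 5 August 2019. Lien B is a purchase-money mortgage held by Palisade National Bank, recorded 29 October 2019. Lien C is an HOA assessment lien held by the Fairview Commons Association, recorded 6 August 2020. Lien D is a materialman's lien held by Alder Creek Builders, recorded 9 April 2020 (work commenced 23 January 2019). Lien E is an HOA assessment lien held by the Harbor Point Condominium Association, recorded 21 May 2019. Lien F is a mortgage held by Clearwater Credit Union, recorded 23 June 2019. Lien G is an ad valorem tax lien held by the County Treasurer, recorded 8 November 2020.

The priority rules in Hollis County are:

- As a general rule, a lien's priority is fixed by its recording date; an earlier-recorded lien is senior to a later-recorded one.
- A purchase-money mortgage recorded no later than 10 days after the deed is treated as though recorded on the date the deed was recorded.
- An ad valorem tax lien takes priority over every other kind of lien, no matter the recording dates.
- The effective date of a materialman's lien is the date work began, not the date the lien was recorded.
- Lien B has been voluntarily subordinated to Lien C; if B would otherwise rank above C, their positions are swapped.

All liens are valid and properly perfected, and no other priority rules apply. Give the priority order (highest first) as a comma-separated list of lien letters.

G, D, E, F, A, C, B

First, effective dates: B was recorded 171 days after the deed — beyond 10 days — so no relation-back applies; D is treated as recorded 23 January 2019, the work-commencement date.
As an ad valorem tax lien, G is senior to every other lien.
Remaining liens by effective date: D (23 January 2019), E (21 May 2019), F (23 June 2019), A (5 August 2019), B (29 October 2019), C (6 August 2020).
Because B would otherwise rank above C, the subordination swaps them.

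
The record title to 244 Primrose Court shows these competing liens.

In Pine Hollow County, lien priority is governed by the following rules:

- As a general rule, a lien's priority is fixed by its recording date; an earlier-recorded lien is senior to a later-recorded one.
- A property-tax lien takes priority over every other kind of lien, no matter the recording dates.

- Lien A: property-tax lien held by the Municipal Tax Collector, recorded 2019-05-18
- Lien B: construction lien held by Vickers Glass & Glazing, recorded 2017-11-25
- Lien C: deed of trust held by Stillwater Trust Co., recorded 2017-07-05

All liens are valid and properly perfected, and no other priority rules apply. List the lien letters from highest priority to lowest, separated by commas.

A is a property-tax lien and takes priority over every other lien.
Remaining liens by effective date: C (2017-07-05), B (2017-11-25).

A, C, B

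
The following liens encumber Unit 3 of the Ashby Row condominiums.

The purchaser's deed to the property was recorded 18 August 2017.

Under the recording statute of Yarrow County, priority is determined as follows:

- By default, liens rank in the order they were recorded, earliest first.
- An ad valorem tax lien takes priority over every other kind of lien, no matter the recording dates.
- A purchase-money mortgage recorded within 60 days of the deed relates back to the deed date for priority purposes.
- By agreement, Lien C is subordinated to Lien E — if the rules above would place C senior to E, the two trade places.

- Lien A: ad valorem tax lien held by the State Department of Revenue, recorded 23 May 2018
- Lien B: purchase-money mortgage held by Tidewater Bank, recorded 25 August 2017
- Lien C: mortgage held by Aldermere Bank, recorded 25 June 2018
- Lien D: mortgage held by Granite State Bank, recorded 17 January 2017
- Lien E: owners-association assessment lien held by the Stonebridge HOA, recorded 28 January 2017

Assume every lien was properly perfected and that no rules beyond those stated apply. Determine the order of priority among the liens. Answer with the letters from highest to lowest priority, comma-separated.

A, D, E, B, C

Effective dates: B relates back to the deed date 18 August 2017.
As an ad valorem tax lien, A is senior to every other lien.
Ordering the rest by effective date: D (17 January 2017), E (28 January 2017), B (18 August 2017), C (25 June 2018).
C is already junior to E, so the subordination agreement changes nothing.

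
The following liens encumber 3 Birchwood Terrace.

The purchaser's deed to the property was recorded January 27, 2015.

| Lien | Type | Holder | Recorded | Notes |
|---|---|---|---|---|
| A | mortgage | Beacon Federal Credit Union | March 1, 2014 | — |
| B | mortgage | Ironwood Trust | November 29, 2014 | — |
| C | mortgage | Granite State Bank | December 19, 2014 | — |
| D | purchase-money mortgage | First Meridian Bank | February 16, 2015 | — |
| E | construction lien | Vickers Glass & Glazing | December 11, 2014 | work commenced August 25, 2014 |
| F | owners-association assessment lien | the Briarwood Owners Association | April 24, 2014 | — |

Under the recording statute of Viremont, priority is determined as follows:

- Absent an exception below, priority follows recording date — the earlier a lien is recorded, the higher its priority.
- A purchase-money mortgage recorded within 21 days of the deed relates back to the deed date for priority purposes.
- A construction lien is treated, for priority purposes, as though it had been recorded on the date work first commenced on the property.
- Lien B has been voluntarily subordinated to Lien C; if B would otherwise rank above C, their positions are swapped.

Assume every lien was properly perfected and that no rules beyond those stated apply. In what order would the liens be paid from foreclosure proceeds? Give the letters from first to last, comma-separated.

A, F, E, C, B, D

Effective dates: D's effective date is the deed date, January 27, 2015; E relates back to August 25, 2014 (work commenced).
By effective date, earliest first: A (March 1, 2014), F (April 24, 2014), E (August 25, 2014), B (November 29, 2014), C (December 19, 2014), D (January 27, 2015).
The subordination applies — B was senior to C — so B and C swap.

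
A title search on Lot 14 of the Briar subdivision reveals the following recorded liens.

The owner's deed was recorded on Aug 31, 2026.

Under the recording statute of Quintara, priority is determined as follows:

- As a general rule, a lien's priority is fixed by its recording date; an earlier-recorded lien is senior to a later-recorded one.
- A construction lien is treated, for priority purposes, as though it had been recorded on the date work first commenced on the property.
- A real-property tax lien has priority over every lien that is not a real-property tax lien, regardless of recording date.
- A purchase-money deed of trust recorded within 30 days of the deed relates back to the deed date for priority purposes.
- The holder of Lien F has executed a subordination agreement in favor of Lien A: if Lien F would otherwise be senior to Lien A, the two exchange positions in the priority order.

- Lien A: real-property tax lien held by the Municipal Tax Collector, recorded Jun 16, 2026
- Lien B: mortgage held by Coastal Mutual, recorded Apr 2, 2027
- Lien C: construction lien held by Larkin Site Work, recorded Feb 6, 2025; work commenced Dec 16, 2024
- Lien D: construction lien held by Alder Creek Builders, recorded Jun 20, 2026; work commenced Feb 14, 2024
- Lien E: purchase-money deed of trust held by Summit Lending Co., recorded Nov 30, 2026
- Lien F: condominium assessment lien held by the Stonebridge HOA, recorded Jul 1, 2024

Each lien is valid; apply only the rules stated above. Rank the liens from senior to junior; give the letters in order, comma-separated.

A, D, F, C, E, B

First, effective dates: C relates back to Dec 16, 2024 (work commenced); D relates back to Feb 14, 2024 (work commenced); E was recorded 91 days after the deed — beyond 30 days — so no relation-back applies.
A, as a real-property tax lien, has superpriority and ranks first.
The other liens, earliest effective date first: D (Feb 14, 2024), F (Jul 1, 2024), C (Dec 16, 2024), E (Nov 30, 2026), B (Apr 2, 2027).
F is already junior to A, so the subordination agreement changes nothing.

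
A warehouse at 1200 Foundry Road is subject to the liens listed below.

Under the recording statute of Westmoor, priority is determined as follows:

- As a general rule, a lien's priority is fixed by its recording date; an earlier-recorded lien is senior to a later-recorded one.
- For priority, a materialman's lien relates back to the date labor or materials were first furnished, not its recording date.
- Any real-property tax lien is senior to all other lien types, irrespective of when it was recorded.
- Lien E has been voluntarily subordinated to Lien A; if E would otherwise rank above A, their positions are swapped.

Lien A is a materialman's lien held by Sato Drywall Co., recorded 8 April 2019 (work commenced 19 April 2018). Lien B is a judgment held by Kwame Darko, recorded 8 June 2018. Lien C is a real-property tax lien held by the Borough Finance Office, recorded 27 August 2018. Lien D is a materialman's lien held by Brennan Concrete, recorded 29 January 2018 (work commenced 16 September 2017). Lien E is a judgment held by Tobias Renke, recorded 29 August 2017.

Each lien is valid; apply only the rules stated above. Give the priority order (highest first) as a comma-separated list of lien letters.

C, A, D, E, B

Effective dates after the stated exceptions: A is treated as recorded 19 April 2018, the work-commencement date; D relates back to 16 September 2017 (work commenced).
C is a real-property tax lien, so it outranks all other liens regardless of date.
Ordering the rest by effective date: E (29 August 2017), D (16 September 2017), A (19 April 2018), B (8 June 2018).
E would otherwise be senior to A, so under the subordination agreement E and A exchange positions.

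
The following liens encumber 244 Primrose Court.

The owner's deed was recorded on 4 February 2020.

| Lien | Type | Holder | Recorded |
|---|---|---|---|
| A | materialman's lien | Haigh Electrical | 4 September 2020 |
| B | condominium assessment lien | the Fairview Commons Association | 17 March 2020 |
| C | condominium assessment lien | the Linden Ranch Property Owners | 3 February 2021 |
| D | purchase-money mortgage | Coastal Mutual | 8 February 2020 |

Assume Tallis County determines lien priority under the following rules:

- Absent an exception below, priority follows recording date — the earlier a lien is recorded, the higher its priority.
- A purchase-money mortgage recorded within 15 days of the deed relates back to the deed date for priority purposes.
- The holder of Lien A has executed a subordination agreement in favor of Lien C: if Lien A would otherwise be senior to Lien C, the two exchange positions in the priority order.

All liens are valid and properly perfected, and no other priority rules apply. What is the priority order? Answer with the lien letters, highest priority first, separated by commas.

D, B, C, A

First, effective dates: D's effective date is the deed date, 4 February 2020.
Sorted by effective date: D (4 February 2020), B (17 March 2020), A (4 September 2020), C (3 February 2021).
Because A would otherwise rank above C, the subordination swaps them.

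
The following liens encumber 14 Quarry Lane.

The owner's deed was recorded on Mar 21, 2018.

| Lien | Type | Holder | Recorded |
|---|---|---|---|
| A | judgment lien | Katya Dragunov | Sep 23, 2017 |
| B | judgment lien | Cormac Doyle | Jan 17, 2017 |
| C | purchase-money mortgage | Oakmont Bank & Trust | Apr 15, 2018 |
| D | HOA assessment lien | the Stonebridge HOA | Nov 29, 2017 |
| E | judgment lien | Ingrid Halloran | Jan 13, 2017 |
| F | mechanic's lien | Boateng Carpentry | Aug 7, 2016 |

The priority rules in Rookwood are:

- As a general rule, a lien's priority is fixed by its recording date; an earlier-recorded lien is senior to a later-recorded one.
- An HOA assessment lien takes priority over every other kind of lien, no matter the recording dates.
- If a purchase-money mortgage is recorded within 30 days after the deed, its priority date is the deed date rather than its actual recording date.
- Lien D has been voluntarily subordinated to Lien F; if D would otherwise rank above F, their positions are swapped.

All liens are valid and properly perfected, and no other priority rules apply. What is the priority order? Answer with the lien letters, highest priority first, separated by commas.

F, D, E, B, A, C

First, effective dates: C was recorded within the 30-day window, so its effective date is the deed date Mar 21, 2018.
As an HOA assessment lien, D is senior to every other lien.
Among the remaining liens, by effective date: F (Aug 7, 2016), E (Jan 13, 2017), B (Jan 17, 2017), A (Sep 23, 2017), C (Mar 21, 2018).
The subordination applies — D was senior to F — so D and F swap.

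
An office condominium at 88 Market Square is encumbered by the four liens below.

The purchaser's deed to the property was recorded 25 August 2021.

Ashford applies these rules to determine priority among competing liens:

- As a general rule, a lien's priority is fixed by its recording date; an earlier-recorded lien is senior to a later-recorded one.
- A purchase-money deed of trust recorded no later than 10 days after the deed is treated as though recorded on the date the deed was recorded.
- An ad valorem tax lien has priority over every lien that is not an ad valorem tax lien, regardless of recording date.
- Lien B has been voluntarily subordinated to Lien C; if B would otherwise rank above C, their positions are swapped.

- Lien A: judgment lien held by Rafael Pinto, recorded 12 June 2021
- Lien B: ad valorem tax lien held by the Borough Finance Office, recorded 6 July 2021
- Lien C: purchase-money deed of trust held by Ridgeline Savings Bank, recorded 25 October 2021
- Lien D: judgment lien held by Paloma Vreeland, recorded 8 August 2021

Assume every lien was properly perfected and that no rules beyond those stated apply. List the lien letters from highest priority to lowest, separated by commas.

Effective dates after the stated exceptions: C was recorded 61 days after the deed, outside the 10-day window, so it keeps its recording date.
B is an ad valorem tax lien, so it outranks all other liens regardless of date.
Ordering the rest by effective date: A (12 June 2021), D (8 August 2021), C (25 October 2021).
The subordination applies — B was senior to C — so B and C swap.

C, A, D, B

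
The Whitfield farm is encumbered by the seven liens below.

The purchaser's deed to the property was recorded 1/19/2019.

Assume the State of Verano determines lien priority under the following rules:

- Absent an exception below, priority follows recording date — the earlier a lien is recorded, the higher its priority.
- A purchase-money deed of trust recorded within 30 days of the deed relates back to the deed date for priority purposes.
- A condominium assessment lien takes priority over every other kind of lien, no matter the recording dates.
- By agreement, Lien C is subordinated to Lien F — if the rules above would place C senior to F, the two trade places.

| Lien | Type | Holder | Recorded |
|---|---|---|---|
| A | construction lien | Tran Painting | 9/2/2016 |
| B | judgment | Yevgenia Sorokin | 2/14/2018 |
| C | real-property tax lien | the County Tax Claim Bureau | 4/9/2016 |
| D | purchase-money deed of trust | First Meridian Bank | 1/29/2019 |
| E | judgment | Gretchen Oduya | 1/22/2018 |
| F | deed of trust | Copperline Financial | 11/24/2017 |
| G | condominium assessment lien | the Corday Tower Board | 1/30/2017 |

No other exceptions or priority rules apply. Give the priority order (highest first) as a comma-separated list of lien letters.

Effective dates after the stated exceptions: D relates back to the deed date 1/19/2019.
As a condominium assessment lien, G is senior to every other lien.
Ordering the rest by effective date: C (4/9/2016), A (9/2/2016), F (11/24/2017), E (1/22/2018), B (2/14/2018), D (1/19/2019).
C would otherwise be senior to F, so under the subordination agreement C and F exchange positions.

G, F, A, C, E, B, D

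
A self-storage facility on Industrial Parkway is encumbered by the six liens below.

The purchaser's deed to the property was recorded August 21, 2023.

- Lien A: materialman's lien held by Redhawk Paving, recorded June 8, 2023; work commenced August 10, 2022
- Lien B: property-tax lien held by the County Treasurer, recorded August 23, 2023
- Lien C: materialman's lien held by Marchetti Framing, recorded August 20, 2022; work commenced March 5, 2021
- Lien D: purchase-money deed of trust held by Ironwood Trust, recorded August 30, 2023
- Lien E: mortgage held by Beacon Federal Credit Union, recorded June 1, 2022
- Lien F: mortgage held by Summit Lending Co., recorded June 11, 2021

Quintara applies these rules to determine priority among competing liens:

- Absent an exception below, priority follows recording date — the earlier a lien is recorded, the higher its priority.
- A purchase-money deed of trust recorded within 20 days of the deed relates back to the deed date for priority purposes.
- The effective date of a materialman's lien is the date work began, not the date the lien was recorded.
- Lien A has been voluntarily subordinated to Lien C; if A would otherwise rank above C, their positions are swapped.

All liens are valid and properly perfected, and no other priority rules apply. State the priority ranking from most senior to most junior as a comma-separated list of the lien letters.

Effective dates after the stated exceptions: A relates back to August 10, 2022 (work commenced); C is treated as recorded March 5, 2021, the work-commencement date; D relates back to the deed date August 21, 2023.
By effective date: C (March 5, 2021), F (June 11, 2021), E (June 1, 2022), A (August 10, 2022), D (August 21, 2023), B (August 23, 2023).
A is already junior to C, so the subordination agreement changes nothing.

C, F, E, A, D, B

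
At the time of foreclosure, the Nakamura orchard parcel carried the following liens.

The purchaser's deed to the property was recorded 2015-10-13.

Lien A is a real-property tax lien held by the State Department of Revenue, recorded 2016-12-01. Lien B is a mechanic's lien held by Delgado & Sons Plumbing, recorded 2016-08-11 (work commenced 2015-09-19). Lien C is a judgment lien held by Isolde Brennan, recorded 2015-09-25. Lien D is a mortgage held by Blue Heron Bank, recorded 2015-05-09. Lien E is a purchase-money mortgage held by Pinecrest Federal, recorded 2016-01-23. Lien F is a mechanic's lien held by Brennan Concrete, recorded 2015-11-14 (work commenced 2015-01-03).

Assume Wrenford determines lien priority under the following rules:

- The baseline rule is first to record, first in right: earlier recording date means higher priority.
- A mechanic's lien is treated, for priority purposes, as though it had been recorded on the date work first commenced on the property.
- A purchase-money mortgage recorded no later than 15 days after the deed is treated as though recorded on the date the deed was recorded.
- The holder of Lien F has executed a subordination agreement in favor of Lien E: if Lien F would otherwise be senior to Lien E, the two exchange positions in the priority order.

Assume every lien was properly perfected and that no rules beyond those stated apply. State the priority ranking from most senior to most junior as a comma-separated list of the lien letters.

E, D, B, C, F, A

First, effective dates: B is treated as recorded 2015-09-19, the work-commencement date; E missed the 15-day window (102 days after the deed), so its recording date stands; F's effective date is 2015-01-03, when work began.
Ordering by effective date: F (2015-01-03), D (2015-05-09), B (2015-09-19), C (2015-09-25), E (2016-01-23), A (2016-12-01).
Because F would otherwise rank above E, the subordination swaps them.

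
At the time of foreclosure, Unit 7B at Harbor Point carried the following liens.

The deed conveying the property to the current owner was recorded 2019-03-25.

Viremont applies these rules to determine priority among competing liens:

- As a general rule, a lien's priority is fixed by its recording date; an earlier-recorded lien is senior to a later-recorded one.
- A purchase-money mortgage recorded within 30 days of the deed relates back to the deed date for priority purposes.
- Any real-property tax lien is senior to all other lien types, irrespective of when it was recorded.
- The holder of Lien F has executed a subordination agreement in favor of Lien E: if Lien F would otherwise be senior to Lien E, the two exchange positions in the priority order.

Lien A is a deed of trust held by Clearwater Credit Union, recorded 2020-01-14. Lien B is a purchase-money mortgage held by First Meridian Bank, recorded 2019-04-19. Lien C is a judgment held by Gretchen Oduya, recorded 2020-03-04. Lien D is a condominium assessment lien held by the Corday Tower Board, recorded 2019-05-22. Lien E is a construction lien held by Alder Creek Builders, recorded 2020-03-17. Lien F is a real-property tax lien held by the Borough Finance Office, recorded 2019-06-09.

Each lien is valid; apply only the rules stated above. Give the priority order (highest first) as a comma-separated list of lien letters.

Effective dates after the stated exceptions: B relates back to the deed date 2019-03-25.
F is a real-property tax lien, so it outranks all other liens regardless of date.
Remaining liens by effective date: B (2019-03-25), D (2019-05-22), A (2020-01-14), C (2020-03-04), E (2020-03-17).
Because F would otherwise rank above E, the subordination swaps them.

E, B, D, A, C, F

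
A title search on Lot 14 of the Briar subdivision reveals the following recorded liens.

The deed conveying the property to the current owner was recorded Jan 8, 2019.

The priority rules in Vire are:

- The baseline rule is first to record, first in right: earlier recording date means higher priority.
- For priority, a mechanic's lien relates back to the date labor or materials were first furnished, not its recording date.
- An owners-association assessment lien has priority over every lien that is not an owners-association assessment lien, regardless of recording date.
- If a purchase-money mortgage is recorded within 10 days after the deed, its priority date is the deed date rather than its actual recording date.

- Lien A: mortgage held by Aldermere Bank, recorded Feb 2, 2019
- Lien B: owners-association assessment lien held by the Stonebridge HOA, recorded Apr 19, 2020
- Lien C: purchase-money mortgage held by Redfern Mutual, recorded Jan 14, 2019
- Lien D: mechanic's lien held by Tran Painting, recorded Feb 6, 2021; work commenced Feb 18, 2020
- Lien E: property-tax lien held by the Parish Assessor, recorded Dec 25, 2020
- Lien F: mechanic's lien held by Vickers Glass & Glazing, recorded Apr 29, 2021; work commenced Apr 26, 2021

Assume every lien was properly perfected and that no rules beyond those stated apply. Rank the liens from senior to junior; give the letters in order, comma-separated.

Effective dates after the stated exceptions: C was recorded within the 10-day window, so its effective date is the deed date Jan 8, 2019; D is treated as recorded Feb 18, 2020, the work-commencement date; F is treated as recorded Apr 26, 2021, the work-commencement date.
B is an owners-association assessment lien and takes priority over every other lien.
The other liens, earliest effective date first: C (Jan 8, 2019), A (Feb 2, 2019), D (Feb 18, 2020), E (Dec 25, 2020), F (Apr 26, 2021).

B, C, A, D, E, F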